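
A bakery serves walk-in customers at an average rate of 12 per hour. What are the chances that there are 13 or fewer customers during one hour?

With mean μ = 12 per hour,
P(N ≤ 13) = Σ_{j=0}^{13} e^(−μ) μ^j/j! ≈ 0.6815.

0.6815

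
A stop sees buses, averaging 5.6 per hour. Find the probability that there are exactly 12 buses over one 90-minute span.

Over the interval, μ = 5.6 × 1.5 = 8.4 (a 90-minute span = 1.5 hours).
P(N = 12) = e^(−μ) μ^12/12! = e^(−8.4) · 8.4^12/479001600 ≈ 0.0579.

0.0579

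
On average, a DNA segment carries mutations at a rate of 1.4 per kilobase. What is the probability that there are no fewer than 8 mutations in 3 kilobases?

0.0639

Over the interval, μ = 1.4 × 3 = 4.2 (3 kilobases).
P(N ≥ 8) = 1 − P(N ≤ 7) = 1 − Σ_{j=0}^{7} e^(−μ) μ^j/j! ≈ 0.0639.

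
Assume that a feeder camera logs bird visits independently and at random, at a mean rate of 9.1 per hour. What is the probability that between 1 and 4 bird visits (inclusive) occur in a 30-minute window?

Over the interval, μ = 9.1 × 0.5 = 4.55 (a 30-minute window = 0.5 hours).
P(1 ≤ N ≤ 4) = Σ_{j=1}^{4} e^(−4.55) · 4.55^j/j! ≈ 0.5121.

0.5121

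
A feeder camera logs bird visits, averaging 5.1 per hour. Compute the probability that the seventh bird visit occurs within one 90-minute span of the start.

Over the interval, μ = 5.1 × 1.5 = 7.65 (a 90-minute span = 1.5 hours).
The seventh arrival falls in the interval iff at least 7 events occur there: P(S_7 ≤ t) = P(N ≥ 7) = 1 − P(N ≤ 6) ≈ 0.6420.

0.6420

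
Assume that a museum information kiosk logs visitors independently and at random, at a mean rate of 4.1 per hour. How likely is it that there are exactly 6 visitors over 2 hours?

0.1160

Over the interval, μ = 4.1 × 2 = 8.2 (2 hours).
P(N = 6) = e^(−μ) μ^6/6! = e^(−8.2) · 8.2^6/720 ≈ 0.1160.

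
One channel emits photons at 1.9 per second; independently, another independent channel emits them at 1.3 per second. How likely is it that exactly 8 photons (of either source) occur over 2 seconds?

0.1160

Independent Poisson processes superpose: combined rate λ = 1.9 + 1.3 = 3.2 per second.
Over the interval, μ = 3.2 × 2 = 6.4 (2 seconds).
P(N = 8) = e^(−6.4) · 6.4^8/8! ≈ 0.1160.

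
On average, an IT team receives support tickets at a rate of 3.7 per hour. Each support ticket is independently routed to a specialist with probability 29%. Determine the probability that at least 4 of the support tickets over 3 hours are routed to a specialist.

Thinning: the support tickets that are routed to a specialist themselves form a Poisson process with rate 0.29 × 3.7 = 1.073 per hour.
Over the interval, μ = 1.073 × 3 = 3.219 (3 hours).
P(N ≥ 4) = 1 − P(N ≤ 3) ≈ 0.4017.

0.4017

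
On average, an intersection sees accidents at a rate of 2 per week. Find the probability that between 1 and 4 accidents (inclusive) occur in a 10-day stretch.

Over the interval, μ = 2 × 10/7 ≈ 2.85714 (a 10-day stretch = 10/7 weeks).
P(1 ≤ N ≤ 4) = Σ_{j=1}^{4} e^(−2.85714) · 2.85714^j/j! ≈ 0.7812.

0.7812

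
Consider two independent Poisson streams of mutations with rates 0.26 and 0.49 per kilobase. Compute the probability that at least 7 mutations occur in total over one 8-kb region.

0.3937

Independent Poisson processes superpose: combined rate λ = 0.26 + 0.49 = 0.75 per kilobase.
Over the interval, μ = 0.75 × 8 = 6 (an 8-kb region = 8 kilobases).
P(N ≥ 7) = 1 − P(N ≤ 6) ≈ 0.3937.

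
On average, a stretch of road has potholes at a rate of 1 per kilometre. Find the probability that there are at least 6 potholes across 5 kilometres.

Over the interval, μ = 1 × 5 = 5 (5 kilometres).
P(N ≥ 6) = 1 − P(N ≤ 5) = 1 − Σ_{j=0}^{5} e^(−μ) μ^j/j! ≈ 0.3840.

0.3840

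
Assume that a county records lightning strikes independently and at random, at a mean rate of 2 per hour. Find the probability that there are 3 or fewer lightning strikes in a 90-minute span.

0.6472

Over the interval, μ = 2 × 1.5 = 3 (a 90-minute span = 1.5 hours).
P(N ≤ 3) = Σ_{j=0}^{3} e^(−μ) μ^j/j! ≈ 0.6472.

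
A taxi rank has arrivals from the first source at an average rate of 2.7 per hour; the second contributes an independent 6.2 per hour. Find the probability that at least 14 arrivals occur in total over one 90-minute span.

0.4654

Independent Poisson processes superpose: combined rate λ = 2.7 + 6.2 = 8.9 per hour.
Over the interval, μ = 8.9 × 1.5 = 13.35 (a 90-minute span = 1.5 hours).
P(N ≥ 14) = 1 − P(N ≤ 13) ≈ 0.4654.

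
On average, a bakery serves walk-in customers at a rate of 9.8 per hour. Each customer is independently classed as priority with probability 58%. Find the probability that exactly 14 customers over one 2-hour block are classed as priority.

Thinning: the customers that are classed as priority themselves form a Poisson process with rate 0.58 × 9.8 = 5.684 per hour.
Over the interval, μ = 5.684 × 2 = 11.368 (a 2-hour block = 2 hours).
P(N = 14) = e^(−11.368) · 11.368^14/14! ≈ 0.0798.

0.0798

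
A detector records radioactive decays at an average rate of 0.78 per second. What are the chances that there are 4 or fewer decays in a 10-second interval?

0.1117

Over the interval, μ = 0.78 × 10 = 7.8 (a 10-second interval = 10 seconds).
P(N ≤ 4) = Σ_{j=0}^{4} e^(−μ) μ^j/j! ≈ 0.1117.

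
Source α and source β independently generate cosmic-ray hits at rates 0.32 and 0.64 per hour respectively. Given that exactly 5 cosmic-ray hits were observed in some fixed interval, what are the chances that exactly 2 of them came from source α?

Given the total, each event is independently from source α with probability p = λ_α/(λ_α+λ_β) = 0.32/0.96 ≈ 0.3333.
So K ~ Binomial(5, 0.32/0.96): P(K = 2) = C(5,2) · (0.32/0.96)^2 · (0.64/0.96)^3 ≈ 0.3292.

0.3292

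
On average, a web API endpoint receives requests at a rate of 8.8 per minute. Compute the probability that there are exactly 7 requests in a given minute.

0.1222

With mean μ = 8.8 per minute,
P(N = 7) = e^(−μ) μ^7/7! = e^(−8.8) · 8.8^7/5040 ≈ 0.1222.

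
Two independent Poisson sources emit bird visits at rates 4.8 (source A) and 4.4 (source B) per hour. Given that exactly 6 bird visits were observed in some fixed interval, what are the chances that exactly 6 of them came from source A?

0.0202

Given the total, each event is independently from source A with probability p = λ_A/(λ_A+λ_B) = 4.8/9.2 ≈ 0.5217.
So K ~ Binomial(6, 4.8/9.2): P(K = 6) = C(6,6) · (4.8/9.2)^6 · (4.4/9.2)^0 ≈ 0.0202.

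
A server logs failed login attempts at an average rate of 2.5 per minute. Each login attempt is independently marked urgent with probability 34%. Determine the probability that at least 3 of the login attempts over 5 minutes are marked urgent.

Thinning: the login attempts that are marked urgent themselves form a Poisson process with rate 0.34 × 2.5 = 0.85 per minute.
Over the interval, μ = 0.85 × 5 = 4.25 (5 minutes).
P(N ≥ 3) = 1 − P(N ≤ 2) ≈ 0.7963.

0.7963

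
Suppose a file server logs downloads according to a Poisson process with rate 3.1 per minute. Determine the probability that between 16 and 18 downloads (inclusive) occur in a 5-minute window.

Over the interval, μ = 3.1 × 5 = 15.5 (a 5-minute window = 5 minutes).
P(16 ≤ N ≤ 18) = Σ_{j=16}^{18} e^(−15.5) · 15.5^j/j! ≈ 0.2655.

0.2655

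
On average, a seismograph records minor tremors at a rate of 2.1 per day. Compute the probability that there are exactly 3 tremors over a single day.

With mean μ = 2.1 per day,
P(N = 3) = e^(−μ) μ^3/3! = e^(−2.1) · 2.1^3/6 ≈ 0.1890.

0.1890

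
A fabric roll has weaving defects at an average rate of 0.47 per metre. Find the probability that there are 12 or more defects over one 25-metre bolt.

Over the interval, μ = 0.47 × 25 = 11.75 (a 25-metre bolt = 25 metres).
P(N ≥ 12) = 1 − P(N ≤ 11) = 1 − Σ_{j=0}^{11} e^(−μ) μ^j/j! ≈ 0.5095.

0.5095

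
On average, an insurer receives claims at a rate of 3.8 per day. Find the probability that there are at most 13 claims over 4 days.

0.3444

Over the interval, μ = 3.8 × 4 = 15.2 (4 days).
P(N ≤ 13) = Σ_{j=0}^{13} e^(−μ) μ^j/j! ≈ 0.3444.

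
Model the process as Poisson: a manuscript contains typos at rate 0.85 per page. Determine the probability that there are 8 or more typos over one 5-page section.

0.0674

Over the interval, μ = 0.85 × 5 = 4.25 (a 5-page section = 5 pages).
P(N ≥ 8) = 1 − P(N ≤ 7) = 1 − Σ_{j=0}^{7} e^(−μ) μ^j/j! ≈ 0.0674.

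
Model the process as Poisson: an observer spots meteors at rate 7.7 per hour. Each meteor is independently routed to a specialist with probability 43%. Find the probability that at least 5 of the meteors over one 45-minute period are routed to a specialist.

0.1066

Thinning: the meteors that are routed to a specialist themselves form a Poisson process with rate 0.43 × 7.7 = 3.311 per hour.
Over the interval, μ = 3.311 × 0.75 = 2.48325 (a 45-minute period = 0.75 hours).
P(N ≥ 5) = 1 − P(N ≤ 4) ≈ 0.1066.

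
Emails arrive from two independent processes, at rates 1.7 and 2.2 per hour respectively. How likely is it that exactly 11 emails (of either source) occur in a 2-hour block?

0.0667

Independent Poisson processes superpose: combined rate λ = 1.7 + 2.2 = 3.9 per hour.
Over the interval, μ = 3.9 × 2 = 7.8 (a 2-hour block = 2 hours).
P(N = 11) = e^(−7.8) · 7.8^11/11! ≈ 0.0667.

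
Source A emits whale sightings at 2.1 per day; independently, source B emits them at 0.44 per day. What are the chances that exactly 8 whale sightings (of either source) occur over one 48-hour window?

0.0684

Independent Poisson processes superpose: combined rate λ = 2.1 + 0.44 = 2.54 per day.
Over the interval, μ = 2.54 × 2 = 5.08 (a 48-hour window = 2 days).
P(N = 8) = e^(−5.08) · 5.08^8/8! ≈ 0.0684.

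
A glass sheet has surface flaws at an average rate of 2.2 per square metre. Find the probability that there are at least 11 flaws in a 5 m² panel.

0.5401

Over the interval, μ = 2.2 × 5 = 11 (a 5 m² panel = 5 square metres).
P(N ≥ 11) = 1 − P(N ≤ 10) = 1 − Σ_{j=0}^{10} e^(−μ) μ^j/j! ≈ 0.5401.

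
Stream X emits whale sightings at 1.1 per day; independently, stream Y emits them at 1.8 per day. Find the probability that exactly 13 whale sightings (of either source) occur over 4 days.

0.1014

Independent Poisson processes superpose: combined rate λ = 1.1 + 1.8 = 2.9 per day.
Over the interval, μ = 2.9 × 4 = 11.6 (4 days).
P(N = 13) = e^(−11.6) · 11.6^13/13! ≈ 0.1014.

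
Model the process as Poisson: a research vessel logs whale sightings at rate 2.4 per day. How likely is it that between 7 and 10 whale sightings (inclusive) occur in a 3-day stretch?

Over the interval, μ = 2.4 × 3 = 7.2 (a 3-day stretch = 3 days).
P(7 ≤ N ≤ 10) = Σ_{j=7}^{10} e^(−7.2) · 7.2^j/j! ≈ 0.4663.

0.4663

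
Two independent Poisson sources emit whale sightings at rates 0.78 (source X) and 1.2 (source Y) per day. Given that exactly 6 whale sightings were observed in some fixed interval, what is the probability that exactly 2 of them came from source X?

0.3141

Given the total, each event is independently from source X with probability p = λ_X/(λ_X+λ_Y) = 0.78/1.98 ≈ 0.3939.
So K ~ Binomial(6, 0.78/1.98): P(K = 2) = C(6,2) · (0.78/1.98)^2 · (1.2/1.98)^4 ≈ 0.3141.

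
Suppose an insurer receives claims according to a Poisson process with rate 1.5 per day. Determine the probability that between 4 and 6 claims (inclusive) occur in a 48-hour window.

0.3193

Over the interval, μ = 1.5 × 2 = 3 (a 48-hour window = 2 days).
P(4 ≤ N ≤ 6) = Σ_{j=4}^{6} e^(−3) · 3^j/j! ≈ 0.3193.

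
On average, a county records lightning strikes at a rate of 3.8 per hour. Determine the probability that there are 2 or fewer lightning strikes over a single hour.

With mean μ = 3.8 per hour,
P(N ≤ 2) = Σ_{j=0}^{2} e^(−μ) μ^j/j! ≈ 0.2689.

0.2689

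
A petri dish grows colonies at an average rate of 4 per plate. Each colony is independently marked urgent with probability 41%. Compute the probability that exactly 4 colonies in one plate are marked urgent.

0.0585

Thinning: the colonies that are marked urgent themselves form a Poisson process with rate 0.41 × 4 = 1.64 per plate.
So μ = 1.64.
P(N = 4) = e^(−1.64) · 1.64^4/4! ≈ 0.0585.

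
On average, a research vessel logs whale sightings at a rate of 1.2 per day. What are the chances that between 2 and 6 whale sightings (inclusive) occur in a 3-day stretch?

Over the interval, μ = 1.2 × 3 = 3.6 (a 3-day stretch = 3 days).
P(2 ≤ N ≤ 6) = Σ_{j=2}^{6} e^(−3.6) · 3.6^j/j! ≈ 0.8010.

0.8010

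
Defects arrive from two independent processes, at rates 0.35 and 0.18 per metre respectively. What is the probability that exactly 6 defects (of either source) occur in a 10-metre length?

0.1537

Independent Poisson processes superpose: combined rate λ = 0.35 + 0.18 = 0.53 per metre.
Over the interval, μ = 0.53 × 10 = 5.3 (a 10-metre length = 10 metres).
P(N = 6) = e^(−5.3) · 5.3^6/6! ≈ 0.1537.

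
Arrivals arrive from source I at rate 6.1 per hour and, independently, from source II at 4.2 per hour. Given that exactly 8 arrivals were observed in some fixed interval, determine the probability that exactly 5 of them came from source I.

0.2766

Given the total, each event is independently from source I with probability p = λ_I/(λ_I+λ_II) = 6.1/10.3 ≈ 0.5922.
So K ~ Binomial(8, 6.1/10.3): P(K = 5) = C(8,5) · (6.1/10.3)^5 · (4.2/10.3)^3 ≈ 0.2766.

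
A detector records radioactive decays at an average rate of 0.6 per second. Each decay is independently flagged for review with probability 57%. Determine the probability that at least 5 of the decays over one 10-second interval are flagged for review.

0.2595

Thinning: the decays that are flagged for review themselves form a Poisson process with rate 0.57 × 0.6 = 0.342 per second.
Over the interval, μ = 0.342 × 10 = 3.42 (a 10-second interval = 10 seconds).
P(N ≥ 5) = 1 − P(N ≤ 4) ≈ 0.2595.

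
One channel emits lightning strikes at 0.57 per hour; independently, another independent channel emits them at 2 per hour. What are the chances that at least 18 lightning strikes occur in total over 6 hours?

0.2877

Independent Poisson processes superpose: combined rate λ = 0.57 + 2 = 2.57 per hour.
Over the interval, μ = 2.57 × 6 = 15.42 (6 hours).
P(N ≥ 18) = 1 − P(N ≤ 17) ≈ 0.2877.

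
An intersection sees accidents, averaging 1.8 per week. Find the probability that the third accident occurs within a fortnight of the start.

0.6973

Over the interval, μ = 1.8 × 2 = 3.6 (a fortnight = 2 weeks).
The third arrival falls in the interval iff at least 3 events occur there: P(S_3 ≤ t) = P(N ≥ 3) = 1 − P(N ≤ 2) ≈ 0.6973.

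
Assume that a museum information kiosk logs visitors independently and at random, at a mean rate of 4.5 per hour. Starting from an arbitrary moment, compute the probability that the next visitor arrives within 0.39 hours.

Inter-arrival times are exponential with rate λ = 4.5 per hour.
P(T ≤ 0.39) = 1 − e^(−λt) = 1 − e^(−4.5 × 0.39) = 1 − e^(−1.755) ≈ 0.8271.

0.8271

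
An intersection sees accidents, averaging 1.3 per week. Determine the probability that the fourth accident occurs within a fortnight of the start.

Over the interval, μ = 1.3 × 2 = 2.6 (a fortnight = 2 weeks).
The fourth arrival falls in the interval iff at least 4 events occur there: P(S_4 ≤ t) = P(N ≥ 4) = 1 − P(N ≤ 3) ≈ 0.2640.

0.2640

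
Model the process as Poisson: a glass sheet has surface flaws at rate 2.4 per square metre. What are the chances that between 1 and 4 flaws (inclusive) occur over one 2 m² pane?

Over the interval, μ = 2.4 × 2 = 4.8 (a 2 m² pane = 2 square metres).
P(1 ≤ N ≤ 4) = Σ_{j=1}^{4} e^(−4.8) · 4.8^j/j! ≈ 0.4680.

0.4680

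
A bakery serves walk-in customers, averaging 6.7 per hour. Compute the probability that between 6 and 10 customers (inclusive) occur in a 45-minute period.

0.3743

Over the interval, μ = 6.7 × 0.75 = 5.025 (a 45-minute period = 0.75 hours).
P(6 ≤ N ≤ 10) = Σ_{j=6}^{10} e^(−5.025) · 5.025^j/j! ≈ 0.3743.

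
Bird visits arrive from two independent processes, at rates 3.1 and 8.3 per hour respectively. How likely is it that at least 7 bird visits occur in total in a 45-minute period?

0.7491

Independent Poisson processes superpose: combined rate λ = 3.1 + 8.3 = 11.4 per hour.
Over the interval, μ = 11.4 × 0.75 = 8.55 (a 45-minute period = 0.75 hours).
P(N ≥ 7) = 1 − P(N ≤ 6) ≈ 0.7491.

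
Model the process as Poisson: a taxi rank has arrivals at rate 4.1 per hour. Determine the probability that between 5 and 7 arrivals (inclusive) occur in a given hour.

0.3334

With mean μ = 4.1 per hour,
P(5 ≤ N ≤ 7) = Σ_{j=5}^{7} e^(−4.1) · 4.1^j/j! ≈ 0.3334.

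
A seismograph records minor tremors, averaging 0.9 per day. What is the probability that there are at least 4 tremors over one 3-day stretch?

Over the interval, μ = 0.9 × 3 = 2.7 (a 3-day stretch = 3 days).
P(N ≥ 4) = 1 − P(N ≤ 3) = 1 − Σ_{j=0}^{3} e^(−μ) μ^j/j! ≈ 0.2859.

0.2859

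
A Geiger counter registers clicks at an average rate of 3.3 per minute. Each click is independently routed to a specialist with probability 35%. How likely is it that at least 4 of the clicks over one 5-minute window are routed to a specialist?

Thinning: the clicks that are routed to a specialist themselves form a Poisson process with rate 0.35 × 3.3 = 1.155 per minute.
Over the interval, μ = 1.155 × 5 = 5.775 (a 5-minute window = 5 minutes).
P(N ≥ 4) = 1 − P(N ≤ 3) ≈ 0.8276.

0.8276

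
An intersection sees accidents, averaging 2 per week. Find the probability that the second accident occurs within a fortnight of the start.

Over the interval, μ = 2 × 2 = 4 (a fortnight = 2 weeks).
The second arrival falls in the interval iff at least 2 events occur there: P(S_2 ≤ t) = P(N ≥ 2) = 1 − P(N ≤ 1) ≈ 0.9084.

0.9084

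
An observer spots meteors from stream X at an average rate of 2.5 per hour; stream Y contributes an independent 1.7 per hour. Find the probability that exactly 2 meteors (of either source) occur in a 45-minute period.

0.2126

Independent Poisson processes superpose: combined rate λ = 2.5 + 1.7 = 4.2 per hour.
Over the interval, μ = 4.2 × 0.75 = 3.15 (a 45-minute period = 0.75 hours).
P(N = 2) = e^(−3.15) · 3.15^2/2! ≈ 0.2126.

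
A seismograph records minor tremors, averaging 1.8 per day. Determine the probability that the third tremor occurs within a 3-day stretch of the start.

0.9052

Over the interval, μ = 1.8 × 3 = 5.4 (a 3-day stretch = 3 days).
The third arrival falls in the interval iff at least 3 events occur there: P(S_3 ≤ t) = P(N ≥ 3) = 1 − P(N ≤ 2) ≈ 0.9052.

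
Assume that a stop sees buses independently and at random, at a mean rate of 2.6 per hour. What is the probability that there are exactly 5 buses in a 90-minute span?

Over the interval, μ = 2.6 × 1.5 = 3.9 (a 90-minute span = 1.5 hours).
P(N = 5) = e^(−μ) μ^5/5! = e^(−3.9) · 3.9^5/120 ≈ 0.1522.

0.1522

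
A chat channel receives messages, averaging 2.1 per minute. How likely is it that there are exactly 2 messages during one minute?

0.2700

With mean μ = 2.1 per minute,
P(N = 2) = e^(−μ) μ^2/2! = e^(−2.1) · 2.1^2/2 ≈ 0.2700.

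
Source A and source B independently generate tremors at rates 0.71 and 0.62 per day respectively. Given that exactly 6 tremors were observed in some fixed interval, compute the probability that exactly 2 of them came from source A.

Given the total, each event is independently from source A with probability p = λ_A/(λ_A+λ_B) = 0.71/1.33 ≈ 0.5338.
So K ~ Binomial(6, 0.71/1.33): P(K = 2) = C(6,2) · (0.71/1.33)^2 · (0.62/1.33)^4 ≈ 0.2019.

0.2019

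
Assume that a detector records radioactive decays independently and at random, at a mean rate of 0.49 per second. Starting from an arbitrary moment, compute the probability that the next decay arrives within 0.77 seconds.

Inter-arrival times are exponential with rate λ = 0.49 per second.
P(T ≤ 0.77) = 1 − e^(−λt) = 1 − e^(−0.49 × 0.77) = 1 − e^(−0.3773) ≈ 0.3143.

0.3143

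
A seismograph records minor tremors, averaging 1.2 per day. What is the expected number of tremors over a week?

8.4

E[N] = λt = 1.2 × 7 = 8.4 (a week = 7 days).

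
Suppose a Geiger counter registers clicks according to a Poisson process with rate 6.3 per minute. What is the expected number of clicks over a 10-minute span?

E[N] = λt = 6.3 × 10 = 63 (a 10-minute span = 10 minutes).

63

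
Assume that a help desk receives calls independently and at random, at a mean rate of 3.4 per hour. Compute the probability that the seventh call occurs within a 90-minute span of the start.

Over the interval, μ = 3.4 × 1.5 = 5.1 (a 90-minute span = 1.5 hours).
The seventh arrival falls in the interval iff at least 7 events occur there: P(S_7 ≤ t) = P(N ≥ 7) = 1 − P(N ≤ 6) ≈ 0.2526.

0.2526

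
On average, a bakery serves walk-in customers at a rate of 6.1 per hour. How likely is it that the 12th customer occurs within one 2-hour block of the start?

0.5611

Over the interval, μ = 6.1 × 2 = 12.2 (a 2-hour block = 2 hours).
The 12th arrival falls in the interval iff at least 12 events occur there: P(S_12 ≤ t) = P(N ≥ 12) = 1 − P(N ≤ 11) ≈ 0.5611.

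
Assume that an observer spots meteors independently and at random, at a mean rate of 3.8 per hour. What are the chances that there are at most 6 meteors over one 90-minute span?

0.6544

Over the interval, μ = 3.8 × 1.5 = 5.7 (a 90-minute span = 1.5 hours).
P(N ≤ 6) = Σ_{j=0}^{6} e^(−μ) μ^j/j! ≈ 0.6544.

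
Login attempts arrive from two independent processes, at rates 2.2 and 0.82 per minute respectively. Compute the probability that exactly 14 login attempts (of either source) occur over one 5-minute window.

Independent Poisson processes superpose: combined rate λ = 2.2 + 0.82 = 3.02 per minute.
Over the interval, μ = 3.02 × 5 = 15.1 (a 5-minute window = 5 minutes).
P(N = 14) = e^(−15.1) · 15.1^14/14! ≈ 0.1017.

0.1017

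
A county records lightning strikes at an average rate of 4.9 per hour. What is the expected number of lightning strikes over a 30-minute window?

E[N] = λt = 4.9 × 0.5 = 2.45 (a 30-minute window = 0.5 hours).

2.45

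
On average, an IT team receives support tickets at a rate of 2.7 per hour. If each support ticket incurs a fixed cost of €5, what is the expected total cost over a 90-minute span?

E[N] = 2.7 × 1.5 = 4.05 (a 90-minute span = 1.5 hours); E[cost] = 4.05 × €5 = €20.25.

€20.25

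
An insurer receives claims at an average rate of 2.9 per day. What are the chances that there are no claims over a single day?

With mean μ = 2.9 per day,
P(N = 0) = e^(−μ) μ^0/0! = e^(−2.9) · 2.9^0/1 ≈ 0.0550.

0.0550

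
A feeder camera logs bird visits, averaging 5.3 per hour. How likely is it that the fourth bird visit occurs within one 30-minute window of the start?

Over the interval, μ = 5.3 × 0.5 = 2.65 (a 30-minute window = 0.5 hours).
The fourth arrival falls in the interval iff at least 4 events occur there: P(S_4 ≤ t) = P(N ≥ 4) = 1 − P(N ≤ 3) ≈ 0.2749.

0.2749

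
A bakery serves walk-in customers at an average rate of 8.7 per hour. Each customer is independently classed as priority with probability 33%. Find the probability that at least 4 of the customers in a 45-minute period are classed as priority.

Thinning: the customers that are classed as priority themselves form a Poisson process with rate 0.33 × 8.7 = 2.871 per hour.
Over the interval, μ = 2.871 × 0.75 = 2.15325 (a 45-minute period = 0.75 hours).
P(N ≥ 4) = 1 − P(N ≤ 3) ≈ 0.1715.

0.1715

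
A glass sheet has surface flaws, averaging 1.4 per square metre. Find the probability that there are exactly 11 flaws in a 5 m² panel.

0.0452

Over the interval, μ = 1.4 × 5 = 7 (a 5 m² panel = 5 square metres).
P(N = 11) = e^(−μ) μ^11/11! = e^(−7) · 7^11/39916800 ≈ 0.0452.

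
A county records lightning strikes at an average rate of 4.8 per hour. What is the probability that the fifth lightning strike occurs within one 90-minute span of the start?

Over the interval, μ = 4.8 × 1.5 = 7.2 (a 90-minute span = 1.5 hours).
The fifth arrival falls in the interval iff at least 5 events occur there: P(S_5 ≤ t) = P(N ≥ 5) = 1 − P(N ≤ 4) ≈ 0.8445.

0.8445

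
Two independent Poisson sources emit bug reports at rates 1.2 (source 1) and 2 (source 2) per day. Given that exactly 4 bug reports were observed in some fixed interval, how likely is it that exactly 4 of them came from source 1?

0.0198

Given the total, each event is independently from source 1 with probability p = λ_1/(λ_1+λ_2) = 1.2/3.2 = 0.3750.
So K ~ Binomial(4, 1.2/3.2): P(K = 4) = C(4,4) · (1.2/3.2)^4 · (2/3.2)^0 ≈ 0.0198.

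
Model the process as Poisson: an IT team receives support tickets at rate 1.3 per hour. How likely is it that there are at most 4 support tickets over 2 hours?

0.8774

Over the interval, μ = 1.3 × 2 = 2.6 (2 hours).
P(N ≤ 4) = Σ_{j=0}^{4} e^(−μ) μ^j/j! ≈ 0.8774.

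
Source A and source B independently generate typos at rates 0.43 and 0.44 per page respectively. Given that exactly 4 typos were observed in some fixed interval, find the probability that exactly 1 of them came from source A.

0.2557

Given the total, each event is independently from source A with probability p = λ_A/(λ_A+λ_B) = 0.43/0.87 ≈ 0.4943.
So K ~ Binomial(4, 0.43/0.87): P(K = 1) = C(4,1) · (0.43/0.87)^1 · (0.44/0.87)^3 ≈ 0.2557.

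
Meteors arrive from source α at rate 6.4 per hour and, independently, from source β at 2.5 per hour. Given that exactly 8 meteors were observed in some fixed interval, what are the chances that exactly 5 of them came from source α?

0.2387

Given the total, each event is independently from source α with probability p = λ_α/(λ_α+λ_β) = 6.4/8.9 ≈ 0.7191.
So K ~ Binomial(8, 6.4/8.9): P(K = 5) = C(8,5) · (6.4/8.9)^5 · (2.5/8.9)^3 ≈ 0.2387.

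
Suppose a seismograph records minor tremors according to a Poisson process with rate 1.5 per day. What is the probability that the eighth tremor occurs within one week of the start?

Over the interval, μ = 1.5 × 7 = 10.5 (a week = 7 days).
The eighth arrival falls in the interval iff at least 8 events occur there: P(S_8 ≤ t) = P(N ≥ 8) = 1 − P(N ≤ 7) ≈ 0.8215.

0.8215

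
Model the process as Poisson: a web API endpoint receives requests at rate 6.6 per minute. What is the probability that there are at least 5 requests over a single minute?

With mean μ = 6.6 per minute,
P(N ≥ 5) = 1 − P(N ≤ 4) = 1 − Σ_{j=0}^{4} e^(−μ) μ^j/j! ≈ 0.7873.

0.7873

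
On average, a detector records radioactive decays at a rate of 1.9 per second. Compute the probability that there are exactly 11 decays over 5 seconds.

0.1067

Over the interval, μ = 1.9 × 5 = 9.5 (5 seconds).
P(N = 11) = e^(−μ) μ^11/11! = e^(−9.5) · 9.5^11/39916800 ≈ 0.1067.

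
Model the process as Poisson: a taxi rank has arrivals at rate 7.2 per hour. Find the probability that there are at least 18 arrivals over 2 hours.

0.2025

Over the interval, μ = 7.2 × 2 = 14.4 (2 hours).
P(N ≥ 18) = 1 − P(N ≤ 17) = 1 − Σ_{j=0}^{17} e^(−μ) μ^j/j! ≈ 0.2025.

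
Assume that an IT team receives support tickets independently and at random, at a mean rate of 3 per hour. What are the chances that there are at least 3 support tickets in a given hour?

0.5768

With mean μ = 3 per hour,
P(N ≥ 3) = 1 − P(N ≤ 2) = 1 − Σ_{j=0}^{2} e^(−μ) μ^j/j! ≈ 0.5768.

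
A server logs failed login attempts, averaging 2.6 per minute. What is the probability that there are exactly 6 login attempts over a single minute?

0.0319

With mean μ = 2.6 per minute,
P(N = 6) = e^(−μ) μ^6/6! = e^(−2.6) · 2.6^6/720 ≈ 0.0319.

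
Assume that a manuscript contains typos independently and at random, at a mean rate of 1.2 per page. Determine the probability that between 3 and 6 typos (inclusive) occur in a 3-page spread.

Over the interval, μ = 1.2 × 3 = 3.6 (a 3-page spread = 3 pages).
P(3 ≤ N ≤ 6) = Σ_{j=3}^{6} e^(−3.6) · 3.6^j/j! ≈ 0.6240.

0.6240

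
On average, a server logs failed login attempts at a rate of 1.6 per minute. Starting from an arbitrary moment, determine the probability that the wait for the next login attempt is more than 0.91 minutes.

0.2332

The wait for the next event is exponential with rate λ = 1.6 per minute.
P(T > 0.91) = e^(−λt) = e^(−1.6 × 0.91) = e^(−1.456) ≈ 0.2332.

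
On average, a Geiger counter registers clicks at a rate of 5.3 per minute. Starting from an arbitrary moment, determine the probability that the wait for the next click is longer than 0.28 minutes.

0.2267

The wait for the next event is exponential with rate λ = 5.3 per minute.
P(T > 0.28) = e^(−λt) = e^(−5.3 × 0.28) = e^(−1.484) ≈ 0.2267.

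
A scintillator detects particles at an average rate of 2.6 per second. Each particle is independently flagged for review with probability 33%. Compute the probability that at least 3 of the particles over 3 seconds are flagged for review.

0.4750

Thinning: the particles that are flagged for review themselves form a Poisson process with rate 0.33 × 2.6 = 0.858 per second.
Over the interval, μ = 0.858 × 3 = 2.574 (3 seconds).
P(N ≥ 3) = 1 − P(N ≤ 2) ≈ 0.4750.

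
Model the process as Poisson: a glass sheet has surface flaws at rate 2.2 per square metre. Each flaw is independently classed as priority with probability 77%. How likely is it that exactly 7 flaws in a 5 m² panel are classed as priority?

Thinning: the flaws that are classed as priority themselves form a Poisson process with rate 0.77 × 2.2 = 1.694 per square metre.
Over the interval, μ = 1.694 × 5 = 8.47 (a 5 m² panel = 5 square metres).
P(N = 7) = e^(−8.47) · 8.47^7/7! ≈ 0.1301.

0.1301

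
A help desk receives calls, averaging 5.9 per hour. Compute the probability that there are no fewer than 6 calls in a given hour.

With mean μ = 5.9 per hour,
P(N ≥ 6) = 1 − P(N ≤ 5) = 1 − Σ_{j=0}^{5} e^(−μ) μ^j/j! ≈ 0.5381.

0.5381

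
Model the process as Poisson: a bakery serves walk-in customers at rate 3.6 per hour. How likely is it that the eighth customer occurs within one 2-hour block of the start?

0.4311

Over the interval, μ = 3.6 × 2 = 7.2 (a 2-hour block = 2 hours).
The eighth arrival falls in the interval iff at least 8 events occur there: P(S_8 ≤ t) = P(N ≥ 8) = 1 − P(N ≤ 7) ≈ 0.4311.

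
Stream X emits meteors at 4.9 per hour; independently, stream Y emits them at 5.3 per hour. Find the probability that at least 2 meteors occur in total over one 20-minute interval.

Independent Poisson processes superpose: combined rate λ = 4.9 + 5.3 = 10.2 per hour.
Over the interval, μ = 10.2 × 1/3 = 3.4 (a 20-minute interval = 1/3 hours).
P(N ≥ 2) = 1 − P(N ≤ 1) ≈ 0.8532.

0.8532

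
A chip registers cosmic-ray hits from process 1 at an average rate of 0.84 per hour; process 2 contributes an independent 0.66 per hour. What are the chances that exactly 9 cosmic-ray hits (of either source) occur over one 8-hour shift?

0.0874

Independent Poisson processes superpose: combined rate λ = 0.84 + 0.66 = 1.5 per hour.
Over the interval, μ = 1.5 × 8 = 12 (an 8-hour shift = 8 hours).
P(N = 9) = e^(−12) · 12^9/9! ≈ 0.0874.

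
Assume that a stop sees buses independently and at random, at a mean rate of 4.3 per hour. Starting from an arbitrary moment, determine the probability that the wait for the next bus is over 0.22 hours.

The wait for the next event is exponential with rate λ = 4.3 per hour.
P(T > 0.22) = e^(−λt) = e^(−4.3 × 0.22) = e^(−0.946) ≈ 0.3883.

0.3883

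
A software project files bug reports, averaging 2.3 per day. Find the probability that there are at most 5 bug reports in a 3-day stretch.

0.3137

Over the interval, μ = 2.3 × 3 = 6.9 (a 3-day stretch = 3 days).
P(N ≤ 5) = Σ_{j=0}^{5} e^(−μ) μ^j/j! ≈ 0.3137.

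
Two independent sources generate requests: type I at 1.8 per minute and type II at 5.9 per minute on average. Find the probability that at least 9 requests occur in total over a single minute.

0.3657

Independent Poisson processes superpose: combined rate λ = 1.8 + 5.9 = 7.7 per minute.
So μ = 7.7.
P(N ≥ 9) = 1 − P(N ≤ 8) ≈ 0.3657.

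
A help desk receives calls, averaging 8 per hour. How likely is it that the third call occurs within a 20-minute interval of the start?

Over the interval, μ = 8 × 1/3 ≈ 2.66667 (a 20-minute interval = 1/3 hours).
The third arrival falls in the interval iff at least 3 events occur there: P(S_3 ≤ t) = P(N ≥ 3) = 1 − P(N ≤ 2) ≈ 0.4982.

0.4982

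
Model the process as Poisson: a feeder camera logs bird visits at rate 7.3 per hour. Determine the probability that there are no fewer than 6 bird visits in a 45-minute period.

Over the interval, μ = 7.3 × 0.75 = 5.475 (a 45-minute period = 0.75 hours).
P(N ≥ 6) = 1 − P(N ≤ 5) = 1 − Σ_{j=0}^{5} e^(−μ) μ^j/j! ≈ 0.4668.

0.4668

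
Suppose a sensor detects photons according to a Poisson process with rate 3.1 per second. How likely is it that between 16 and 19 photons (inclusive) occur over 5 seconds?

0.3285

Over the interval, μ = 3.1 × 5 = 15.5 (5 seconds).
P(16 ≤ N ≤ 19) = Σ_{j=16}^{19} e^(−15.5) · 15.5^j/j! ≈ 0.3285.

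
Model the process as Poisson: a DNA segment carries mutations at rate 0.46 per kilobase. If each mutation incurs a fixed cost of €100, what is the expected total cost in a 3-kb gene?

€138

E[N] = 0.46 × 3 = 1.38 (a 3-kb gene = 3 kilobases); E[cost] = 1.38 × €100 = €138.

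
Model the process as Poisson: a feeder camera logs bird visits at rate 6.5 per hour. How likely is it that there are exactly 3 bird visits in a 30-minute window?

0.2218

Over the interval, μ = 6.5 × 0.5 = 3.25 (a 30-minute window = 0.5 hours).
P(N = 3) = e^(−μ) μ^3/3! = e^(−3.25) · 3.25^3/6 ≈ 0.2218.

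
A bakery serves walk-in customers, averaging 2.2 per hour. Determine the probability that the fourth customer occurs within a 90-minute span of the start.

Over the interval, μ = 2.2 × 1.5 = 3.3 (a 90-minute span = 1.5 hours).
The fourth arrival falls in the interval iff at least 4 events occur there: P(S_4 ≤ t) = P(N ≥ 4) = 1 − P(N ≤ 3) ≈ 0.4197.

0.4197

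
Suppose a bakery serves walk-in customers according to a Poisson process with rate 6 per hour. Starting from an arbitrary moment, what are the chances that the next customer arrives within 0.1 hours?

0.4512

Inter-arrival times are exponential with rate λ = 6 per hour.
P(T ≤ 0.1) = 1 − e^(−λt) = 1 − e^(−6 × 0.1) = 1 − e^(−0.6) ≈ 0.4512.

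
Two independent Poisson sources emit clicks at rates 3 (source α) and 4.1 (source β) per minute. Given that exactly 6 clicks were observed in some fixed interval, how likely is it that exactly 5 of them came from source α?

0.0467

Given the total, each event is independently from source α with probability p = λ_α/(λ_α+λ_β) = 3/7.1 ≈ 0.4225.
So K ~ Binomial(6, 3/7.1): P(K = 5) = C(6,5) · (3/7.1)^5 · (4.1/7.1)^1 ≈ 0.0467.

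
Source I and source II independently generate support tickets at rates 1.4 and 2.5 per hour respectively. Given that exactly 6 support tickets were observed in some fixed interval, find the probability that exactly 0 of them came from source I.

0.0694

Given the total, each event is independently from source I with probability p = λ_I/(λ_I+λ_II) = 1.4/3.9 ≈ 0.3590.
So K ~ Binomial(6, 1.4/3.9): P(K = 0) = C(6,0) · (1.4/3.9)^0 · (2.5/3.9)^6 ≈ 0.0694.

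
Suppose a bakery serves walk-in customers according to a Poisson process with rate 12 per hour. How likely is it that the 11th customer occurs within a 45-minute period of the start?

0.2940

Over the interval, μ = 12 × 0.75 = 9 (a 45-minute period = 0.75 hours).
The 11th arrival falls in the interval iff at least 11 events occur there: P(S_11 ≤ t) = P(N ≥ 11) = 1 − P(N ≤ 10) ≈ 0.2940.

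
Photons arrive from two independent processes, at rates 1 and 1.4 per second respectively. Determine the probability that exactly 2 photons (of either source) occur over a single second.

0.2613

Independent Poisson processes superpose: combined rate λ = 1 + 1.4 = 2.4 per second.
So μ = 2.4.
P(N = 2) = e^(−2.4) · 2.4^2/2! ≈ 0.2613.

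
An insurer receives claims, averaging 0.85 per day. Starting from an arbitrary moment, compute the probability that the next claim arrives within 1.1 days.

0.6074

Inter-arrival times are exponential with rate λ = 0.85 per day.
P(T ≤ 1.1) = 1 − e^(−λt) = 1 − e^(−0.85 × 1.1) = 1 − e^(−0.935) ≈ 0.6074.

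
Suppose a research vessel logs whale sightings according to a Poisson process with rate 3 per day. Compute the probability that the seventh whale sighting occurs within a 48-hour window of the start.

0.3937

Over the interval, μ = 3 × 2 = 6 (a 48-hour window = 2 days).
The seventh arrival falls in the interval iff at least 7 events occur there: P(S_7 ≤ t) = P(N ≥ 7) = 1 − P(N ≤ 6) ≈ 0.3937.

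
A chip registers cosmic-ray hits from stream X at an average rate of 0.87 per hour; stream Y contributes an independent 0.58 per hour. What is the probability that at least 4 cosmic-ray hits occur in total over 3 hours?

Independent Poisson processes superpose: combined rate λ = 0.87 + 0.58 = 1.45 per hour.
Over the interval, μ = 1.45 × 3 = 4.35 (3 hours).
P(N ≥ 4) = 1 − P(N ≤ 3) ≈ 0.6318.

0.6318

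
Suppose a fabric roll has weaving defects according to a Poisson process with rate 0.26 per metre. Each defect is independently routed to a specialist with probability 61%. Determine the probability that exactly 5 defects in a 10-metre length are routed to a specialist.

0.0171

Thinning: the defects that are routed to a specialist themselves form a Poisson process with rate 0.61 × 0.26 = 0.1586 per metre.
Over the interval, μ = 0.1586 × 10 = 1.586 (a 10-metre length = 10 metres).
P(N = 5) = e^(−1.586) · 1.586^5/5! ≈ 0.0171.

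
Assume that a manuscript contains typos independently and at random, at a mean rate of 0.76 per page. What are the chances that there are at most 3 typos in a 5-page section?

Over the interval, μ = 0.76 × 5 = 3.8 (a 5-page section = 5 pages).
P(N ≤ 3) = Σ_{j=0}^{3} e^(−μ) μ^j/j! ≈ 0.4735.

0.4735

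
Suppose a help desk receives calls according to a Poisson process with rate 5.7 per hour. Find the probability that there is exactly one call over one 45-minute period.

0.0595

Over the interval, μ = 5.7 × 0.75 = 4.275 (a 45-minute period = 0.75 hours).
P(N = 1) = e^(−μ) μ^1/1! = e^(−4.275) · 4.275^1/1 ≈ 0.0595.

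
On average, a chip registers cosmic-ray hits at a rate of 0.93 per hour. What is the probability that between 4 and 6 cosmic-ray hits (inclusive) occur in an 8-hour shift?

Over the interval, μ = 0.93 × 8 = 7.44 (an 8-hour shift = 8 hours).
P(4 ≤ N ≤ 6) = Σ_{j=4}^{6} e^(−7.44) · 7.44^j/j! ≈ 0.3249.

0.3249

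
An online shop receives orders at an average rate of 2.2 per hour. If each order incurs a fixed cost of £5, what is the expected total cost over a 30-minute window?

£5.5

E[N] = 2.2 × 0.5 = 1.1 (a 30-minute window = 0.5 hours); E[cost] = 1.1 × £5 = £5.5.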